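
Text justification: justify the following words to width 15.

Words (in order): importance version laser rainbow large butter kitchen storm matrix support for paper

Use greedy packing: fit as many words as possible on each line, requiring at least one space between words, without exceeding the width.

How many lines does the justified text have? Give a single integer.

Line 1: ['importance'] (min_width=10, slack=5)
Line 2: ['version', 'laser'] (min_width=13, slack=2)
Line 3: ['rainbow', 'large'] (min_width=13, slack=2)
Line 4: ['butter', 'kitchen'] (min_width=14, slack=1)
Line 5: ['storm', 'matrix'] (min_width=12, slack=3)
Line 6: ['support', 'for'] (min_width=11, slack=4)
Line 7: ['paper'] (min_width=5, slack=10)
Total lines: 7

Answer: 7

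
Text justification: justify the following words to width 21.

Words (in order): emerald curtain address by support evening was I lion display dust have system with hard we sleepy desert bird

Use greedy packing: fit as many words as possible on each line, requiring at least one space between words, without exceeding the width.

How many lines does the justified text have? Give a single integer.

Answer: 6

Derivation:
Line 1: ['emerald', 'curtain'] (min_width=15, slack=6)
Line 2: ['address', 'by', 'support'] (min_width=18, slack=3)
Line 3: ['evening', 'was', 'I', 'lion'] (min_width=18, slack=3)
Line 4: ['display', 'dust', 'have'] (min_width=17, slack=4)
Line 5: ['system', 'with', 'hard', 'we'] (min_width=19, slack=2)
Line 6: ['sleepy', 'desert', 'bird'] (min_width=18, slack=3)
Total lines: 6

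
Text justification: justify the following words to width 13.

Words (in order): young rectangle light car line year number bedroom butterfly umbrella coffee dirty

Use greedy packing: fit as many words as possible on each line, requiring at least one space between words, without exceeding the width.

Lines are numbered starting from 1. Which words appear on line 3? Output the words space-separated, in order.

Line 1: ['young'] (min_width=5, slack=8)
Line 2: ['rectangle'] (min_width=9, slack=4)
Line 3: ['light', 'car'] (min_width=9, slack=4)
Line 4: ['line', 'year'] (min_width=9, slack=4)
Line 5: ['number'] (min_width=6, slack=7)
Line 6: ['bedroom'] (min_width=7, slack=6)
Line 7: ['butterfly'] (min_width=9, slack=4)
Line 8: ['umbrella'] (min_width=8, slack=5)
Line 9: ['coffee', 'dirty'] (min_width=12, slack=1)

Answer: light car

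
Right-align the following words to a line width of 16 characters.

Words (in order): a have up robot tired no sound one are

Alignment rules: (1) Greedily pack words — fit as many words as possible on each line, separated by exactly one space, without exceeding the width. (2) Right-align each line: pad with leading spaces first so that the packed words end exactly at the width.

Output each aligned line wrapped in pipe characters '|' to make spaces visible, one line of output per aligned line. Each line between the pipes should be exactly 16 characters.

Answer: | a have up robot|
|  tired no sound|
|         one are|

Derivation:
Line 1: ['a', 'have', 'up', 'robot'] (min_width=15, slack=1)
Line 2: ['tired', 'no', 'sound'] (min_width=14, slack=2)
Line 3: ['one', 'are'] (min_width=7, slack=9)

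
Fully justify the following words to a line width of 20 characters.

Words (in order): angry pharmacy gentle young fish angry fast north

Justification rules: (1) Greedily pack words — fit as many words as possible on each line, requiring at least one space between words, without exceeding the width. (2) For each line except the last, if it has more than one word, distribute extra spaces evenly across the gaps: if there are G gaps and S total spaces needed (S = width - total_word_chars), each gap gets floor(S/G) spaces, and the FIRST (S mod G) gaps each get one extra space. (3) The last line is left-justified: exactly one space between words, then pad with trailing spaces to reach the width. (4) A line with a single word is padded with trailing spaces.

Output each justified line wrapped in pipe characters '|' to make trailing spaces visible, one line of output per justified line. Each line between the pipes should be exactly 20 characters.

Line 1: ['angry', 'pharmacy'] (min_width=14, slack=6)
Line 2: ['gentle', 'young', 'fish'] (min_width=17, slack=3)
Line 3: ['angry', 'fast', 'north'] (min_width=16, slack=4)

Answer: |angry       pharmacy|
|gentle   young  fish|
|angry fast north    |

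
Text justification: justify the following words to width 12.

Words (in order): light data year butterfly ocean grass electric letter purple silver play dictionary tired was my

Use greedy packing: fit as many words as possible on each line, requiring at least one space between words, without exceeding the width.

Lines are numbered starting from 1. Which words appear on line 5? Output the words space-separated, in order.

Line 1: ['light', 'data'] (min_width=10, slack=2)
Line 2: ['year'] (min_width=4, slack=8)
Line 3: ['butterfly'] (min_width=9, slack=3)
Line 4: ['ocean', 'grass'] (min_width=11, slack=1)
Line 5: ['electric'] (min_width=8, slack=4)
Line 6: ['letter'] (min_width=6, slack=6)
Line 7: ['purple'] (min_width=6, slack=6)
Line 8: ['silver', 'play'] (min_width=11, slack=1)
Line 9: ['dictionary'] (min_width=10, slack=2)
Line 10: ['tired', 'was', 'my'] (min_width=12, slack=0)

Answer: electric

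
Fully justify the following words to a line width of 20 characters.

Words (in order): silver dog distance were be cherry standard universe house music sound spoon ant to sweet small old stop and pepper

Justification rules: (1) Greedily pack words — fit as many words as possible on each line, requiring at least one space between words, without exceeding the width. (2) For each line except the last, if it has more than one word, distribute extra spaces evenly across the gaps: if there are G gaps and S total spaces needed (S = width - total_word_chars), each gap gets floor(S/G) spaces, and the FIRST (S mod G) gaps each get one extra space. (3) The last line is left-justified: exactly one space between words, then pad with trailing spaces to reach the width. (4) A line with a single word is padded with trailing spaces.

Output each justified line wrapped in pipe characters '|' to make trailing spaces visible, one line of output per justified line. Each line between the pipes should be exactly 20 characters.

Answer: |silver  dog distance|
|were    be    cherry|
|standard    universe|
|house   music  sound|
|spoon  ant  to sweet|
|small  old  stop and|
|pepper              |

Derivation:
Line 1: ['silver', 'dog', 'distance'] (min_width=19, slack=1)
Line 2: ['were', 'be', 'cherry'] (min_width=14, slack=6)
Line 3: ['standard', 'universe'] (min_width=17, slack=3)
Line 4: ['house', 'music', 'sound'] (min_width=17, slack=3)
Line 5: ['spoon', 'ant', 'to', 'sweet'] (min_width=18, slack=2)
Line 6: ['small', 'old', 'stop', 'and'] (min_width=18, slack=2)
Line 7: ['pepper'] (min_width=6, slack=14)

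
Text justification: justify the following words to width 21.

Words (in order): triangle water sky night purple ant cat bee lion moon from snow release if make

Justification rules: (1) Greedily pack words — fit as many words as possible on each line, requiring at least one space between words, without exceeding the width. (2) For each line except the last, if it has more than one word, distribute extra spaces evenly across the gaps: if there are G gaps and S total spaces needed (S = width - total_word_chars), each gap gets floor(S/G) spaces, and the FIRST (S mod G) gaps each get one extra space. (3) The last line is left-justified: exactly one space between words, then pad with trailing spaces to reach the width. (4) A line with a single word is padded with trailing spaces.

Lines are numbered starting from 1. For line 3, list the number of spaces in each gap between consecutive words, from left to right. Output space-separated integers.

Line 1: ['triangle', 'water', 'sky'] (min_width=18, slack=3)
Line 2: ['night', 'purple', 'ant', 'cat'] (min_width=20, slack=1)
Line 3: ['bee', 'lion', 'moon', 'from'] (min_width=18, slack=3)
Line 4: ['snow', 'release', 'if', 'make'] (min_width=20, slack=1)

Answer: 2 2 2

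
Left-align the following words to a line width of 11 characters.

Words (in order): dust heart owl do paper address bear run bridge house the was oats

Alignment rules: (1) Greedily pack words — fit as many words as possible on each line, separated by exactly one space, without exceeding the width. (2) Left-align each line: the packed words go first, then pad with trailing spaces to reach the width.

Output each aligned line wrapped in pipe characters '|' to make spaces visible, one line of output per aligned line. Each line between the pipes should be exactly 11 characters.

Answer: |dust heart |
|owl do     |
|paper      |
|address    |
|bear run   |
|bridge     |
|house the  |
|was oats   |

Derivation:
Line 1: ['dust', 'heart'] (min_width=10, slack=1)
Line 2: ['owl', 'do'] (min_width=6, slack=5)
Line 3: ['paper'] (min_width=5, slack=6)
Line 4: ['address'] (min_width=7, slack=4)
Line 5: ['bear', 'run'] (min_width=8, slack=3)
Line 6: ['bridge'] (min_width=6, slack=5)
Line 7: ['house', 'the'] (min_width=9, slack=2)
Line 8: ['was', 'oats'] (min_width=8, slack=3)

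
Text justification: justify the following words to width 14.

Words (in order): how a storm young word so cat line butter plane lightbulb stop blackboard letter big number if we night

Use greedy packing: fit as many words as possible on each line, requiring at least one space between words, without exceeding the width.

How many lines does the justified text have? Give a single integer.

Answer: 9

Derivation:
Line 1: ['how', 'a', 'storm'] (min_width=11, slack=3)
Line 2: ['young', 'word', 'so'] (min_width=13, slack=1)
Line 3: ['cat', 'line'] (min_width=8, slack=6)
Line 4: ['butter', 'plane'] (min_width=12, slack=2)
Line 5: ['lightbulb', 'stop'] (min_width=14, slack=0)
Line 6: ['blackboard'] (min_width=10, slack=4)
Line 7: ['letter', 'big'] (min_width=10, slack=4)
Line 8: ['number', 'if', 'we'] (min_width=12, slack=2)
Line 9: ['night'] (min_width=5, slack=9)
Total lines: 9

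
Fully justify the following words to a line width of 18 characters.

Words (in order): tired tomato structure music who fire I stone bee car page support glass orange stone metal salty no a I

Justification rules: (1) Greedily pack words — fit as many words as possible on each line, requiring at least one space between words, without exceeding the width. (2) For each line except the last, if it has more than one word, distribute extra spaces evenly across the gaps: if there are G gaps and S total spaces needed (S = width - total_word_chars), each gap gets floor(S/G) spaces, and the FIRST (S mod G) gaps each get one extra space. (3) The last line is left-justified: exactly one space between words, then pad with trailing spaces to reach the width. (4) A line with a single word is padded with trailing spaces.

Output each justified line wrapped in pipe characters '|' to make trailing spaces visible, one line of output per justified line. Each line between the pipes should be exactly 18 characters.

Line 1: ['tired', 'tomato'] (min_width=12, slack=6)
Line 2: ['structure', 'music'] (min_width=15, slack=3)
Line 3: ['who', 'fire', 'I', 'stone'] (min_width=16, slack=2)
Line 4: ['bee', 'car', 'page'] (min_width=12, slack=6)
Line 5: ['support', 'glass'] (min_width=13, slack=5)
Line 6: ['orange', 'stone', 'metal'] (min_width=18, slack=0)
Line 7: ['salty', 'no', 'a', 'I'] (min_width=12, slack=6)

Answer: |tired       tomato|
|structure    music|
|who  fire  I stone|
|bee    car    page|
|support      glass|
|orange stone metal|
|salty no a I      |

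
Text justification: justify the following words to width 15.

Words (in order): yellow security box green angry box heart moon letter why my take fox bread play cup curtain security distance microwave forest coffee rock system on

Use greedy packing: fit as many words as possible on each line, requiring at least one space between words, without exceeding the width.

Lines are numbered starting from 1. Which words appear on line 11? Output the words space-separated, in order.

Answer: forest coffee

Derivation:
Line 1: ['yellow', 'security'] (min_width=15, slack=0)
Line 2: ['box', 'green', 'angry'] (min_width=15, slack=0)
Line 3: ['box', 'heart', 'moon'] (min_width=14, slack=1)
Line 4: ['letter', 'why', 'my'] (min_width=13, slack=2)
Line 5: ['take', 'fox', 'bread'] (min_width=14, slack=1)
Line 6: ['play', 'cup'] (min_width=8, slack=7)
Line 7: ['curtain'] (min_width=7, slack=8)
Line 8: ['security'] (min_width=8, slack=7)
Line 9: ['distance'] (min_width=8, slack=7)
Line 10: ['microwave'] (min_width=9, slack=6)
Line 11: ['forest', 'coffee'] (min_width=13, slack=2)
Line 12: ['rock', 'system', 'on'] (min_width=14, slack=1)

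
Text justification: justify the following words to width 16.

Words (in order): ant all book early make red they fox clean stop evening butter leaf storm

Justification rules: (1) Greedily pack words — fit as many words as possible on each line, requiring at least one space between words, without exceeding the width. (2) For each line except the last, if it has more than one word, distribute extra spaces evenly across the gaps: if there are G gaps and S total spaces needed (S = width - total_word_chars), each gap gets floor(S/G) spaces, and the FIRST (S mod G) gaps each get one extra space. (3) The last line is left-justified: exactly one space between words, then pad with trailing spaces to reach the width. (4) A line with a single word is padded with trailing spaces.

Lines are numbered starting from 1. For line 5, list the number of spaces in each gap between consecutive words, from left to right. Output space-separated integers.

Answer: 6

Derivation:
Line 1: ['ant', 'all', 'book'] (min_width=12, slack=4)
Line 2: ['early', 'make', 'red'] (min_width=14, slack=2)
Line 3: ['they', 'fox', 'clean'] (min_width=14, slack=2)
Line 4: ['stop', 'evening'] (min_width=12, slack=4)
Line 5: ['butter', 'leaf'] (min_width=11, slack=5)
Line 6: ['storm'] (min_width=5, slack=11)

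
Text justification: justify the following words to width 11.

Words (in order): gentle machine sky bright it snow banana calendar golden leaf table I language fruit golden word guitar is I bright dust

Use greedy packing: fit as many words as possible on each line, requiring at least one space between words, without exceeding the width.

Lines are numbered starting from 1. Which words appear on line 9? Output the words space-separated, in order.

Line 1: ['gentle'] (min_width=6, slack=5)
Line 2: ['machine', 'sky'] (min_width=11, slack=0)
Line 3: ['bright', 'it'] (min_width=9, slack=2)
Line 4: ['snow', 'banana'] (min_width=11, slack=0)
Line 5: ['calendar'] (min_width=8, slack=3)
Line 6: ['golden', 'leaf'] (min_width=11, slack=0)
Line 7: ['table', 'I'] (min_width=7, slack=4)
Line 8: ['language'] (min_width=8, slack=3)
Line 9: ['fruit'] (min_width=5, slack=6)
Line 10: ['golden', 'word'] (min_width=11, slack=0)
Line 11: ['guitar', 'is', 'I'] (min_width=11, slack=0)
Line 12: ['bright', 'dust'] (min_width=11, slack=0)

Answer: fruit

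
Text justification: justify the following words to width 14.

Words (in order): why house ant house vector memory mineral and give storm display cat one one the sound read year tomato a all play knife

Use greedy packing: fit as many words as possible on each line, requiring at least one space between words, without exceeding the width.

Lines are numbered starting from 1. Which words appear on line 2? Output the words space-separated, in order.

Answer: house vector

Derivation:
Line 1: ['why', 'house', 'ant'] (min_width=13, slack=1)
Line 2: ['house', 'vector'] (min_width=12, slack=2)
Line 3: ['memory', 'mineral'] (min_width=14, slack=0)
Line 4: ['and', 'give', 'storm'] (min_width=14, slack=0)
Line 5: ['display', 'cat'] (min_width=11, slack=3)
Line 6: ['one', 'one', 'the'] (min_width=11, slack=3)
Line 7: ['sound', 'read'] (min_width=10, slack=4)
Line 8: ['year', 'tomato', 'a'] (min_width=13, slack=1)
Line 9: ['all', 'play', 'knife'] (min_width=14, slack=0)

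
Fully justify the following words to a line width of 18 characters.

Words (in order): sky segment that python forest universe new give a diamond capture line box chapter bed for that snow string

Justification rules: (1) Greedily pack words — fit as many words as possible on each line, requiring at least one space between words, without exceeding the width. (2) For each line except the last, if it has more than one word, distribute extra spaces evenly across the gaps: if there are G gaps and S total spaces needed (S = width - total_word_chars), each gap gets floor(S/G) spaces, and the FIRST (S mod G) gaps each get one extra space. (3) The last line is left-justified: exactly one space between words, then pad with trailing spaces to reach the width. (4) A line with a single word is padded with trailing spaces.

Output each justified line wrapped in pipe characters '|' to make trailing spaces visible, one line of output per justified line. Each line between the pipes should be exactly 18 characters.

Line 1: ['sky', 'segment', 'that'] (min_width=16, slack=2)
Line 2: ['python', 'forest'] (min_width=13, slack=5)
Line 3: ['universe', 'new', 'give'] (min_width=17, slack=1)
Line 4: ['a', 'diamond', 'capture'] (min_width=17, slack=1)
Line 5: ['line', 'box', 'chapter'] (min_width=16, slack=2)
Line 6: ['bed', 'for', 'that', 'snow'] (min_width=17, slack=1)
Line 7: ['string'] (min_width=6, slack=12)

Answer: |sky  segment  that|
|python      forest|
|universe  new give|
|a  diamond capture|
|line  box  chapter|
|bed  for that snow|
|string            |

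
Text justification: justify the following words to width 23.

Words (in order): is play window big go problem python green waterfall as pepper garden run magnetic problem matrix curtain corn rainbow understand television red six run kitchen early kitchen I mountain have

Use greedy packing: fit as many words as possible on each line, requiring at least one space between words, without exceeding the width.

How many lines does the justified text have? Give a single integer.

Line 1: ['is', 'play', 'window', 'big', 'go'] (min_width=21, slack=2)
Line 2: ['problem', 'python', 'green'] (min_width=20, slack=3)
Line 3: ['waterfall', 'as', 'pepper'] (min_width=19, slack=4)
Line 4: ['garden', 'run', 'magnetic'] (min_width=19, slack=4)
Line 5: ['problem', 'matrix', 'curtain'] (min_width=22, slack=1)
Line 6: ['corn', 'rainbow', 'understand'] (min_width=23, slack=0)
Line 7: ['television', 'red', 'six', 'run'] (min_width=22, slack=1)
Line 8: ['kitchen', 'early', 'kitchen', 'I'] (min_width=23, slack=0)
Line 9: ['mountain', 'have'] (min_width=13, slack=10)
Total lines: 9

Answer: 9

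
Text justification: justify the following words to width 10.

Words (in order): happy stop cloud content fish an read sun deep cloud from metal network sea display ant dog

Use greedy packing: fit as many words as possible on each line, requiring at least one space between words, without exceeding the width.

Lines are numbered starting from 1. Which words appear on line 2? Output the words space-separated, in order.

Line 1: ['happy', 'stop'] (min_width=10, slack=0)
Line 2: ['cloud'] (min_width=5, slack=5)
Line 3: ['content'] (min_width=7, slack=3)
Line 4: ['fish', 'an'] (min_width=7, slack=3)
Line 5: ['read', 'sun'] (min_width=8, slack=2)
Line 6: ['deep', 'cloud'] (min_width=10, slack=0)
Line 7: ['from', 'metal'] (min_width=10, slack=0)
Line 8: ['network'] (min_width=7, slack=3)
Line 9: ['sea'] (min_width=3, slack=7)
Line 10: ['display'] (min_width=7, slack=3)
Line 11: ['ant', 'dog'] (min_width=7, slack=3)

Answer: cloud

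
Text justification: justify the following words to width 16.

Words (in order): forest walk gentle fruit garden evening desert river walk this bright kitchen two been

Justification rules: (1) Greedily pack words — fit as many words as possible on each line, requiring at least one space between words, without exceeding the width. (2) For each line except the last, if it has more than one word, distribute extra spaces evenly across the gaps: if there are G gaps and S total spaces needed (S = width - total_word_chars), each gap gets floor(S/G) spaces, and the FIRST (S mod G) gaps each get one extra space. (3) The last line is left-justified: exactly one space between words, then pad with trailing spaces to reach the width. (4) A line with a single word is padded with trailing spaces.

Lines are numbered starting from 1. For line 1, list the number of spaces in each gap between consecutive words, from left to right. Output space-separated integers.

Line 1: ['forest', 'walk'] (min_width=11, slack=5)
Line 2: ['gentle', 'fruit'] (min_width=12, slack=4)
Line 3: ['garden', 'evening'] (min_width=14, slack=2)
Line 4: ['desert', 'river'] (min_width=12, slack=4)
Line 5: ['walk', 'this', 'bright'] (min_width=16, slack=0)
Line 6: ['kitchen', 'two', 'been'] (min_width=16, slack=0)

Answer: 6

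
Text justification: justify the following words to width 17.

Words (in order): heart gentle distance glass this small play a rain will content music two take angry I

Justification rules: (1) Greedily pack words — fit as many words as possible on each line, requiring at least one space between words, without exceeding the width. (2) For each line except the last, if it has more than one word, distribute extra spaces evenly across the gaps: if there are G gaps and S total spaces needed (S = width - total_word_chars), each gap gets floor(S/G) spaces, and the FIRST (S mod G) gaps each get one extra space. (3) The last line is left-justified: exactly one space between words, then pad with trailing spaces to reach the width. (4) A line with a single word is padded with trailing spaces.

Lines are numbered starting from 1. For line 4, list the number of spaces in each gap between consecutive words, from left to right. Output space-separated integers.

Line 1: ['heart', 'gentle'] (min_width=12, slack=5)
Line 2: ['distance', 'glass'] (min_width=14, slack=3)
Line 3: ['this', 'small', 'play', 'a'] (min_width=17, slack=0)
Line 4: ['rain', 'will', 'content'] (min_width=17, slack=0)
Line 5: ['music', 'two', 'take'] (min_width=14, slack=3)
Line 6: ['angry', 'I'] (min_width=7, slack=10)

Answer: 1 1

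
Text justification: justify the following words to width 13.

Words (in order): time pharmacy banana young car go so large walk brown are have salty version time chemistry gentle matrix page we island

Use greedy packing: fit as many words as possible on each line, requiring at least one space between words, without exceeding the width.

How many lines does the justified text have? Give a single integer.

Line 1: ['time', 'pharmacy'] (min_width=13, slack=0)
Line 2: ['banana', 'young'] (min_width=12, slack=1)
Line 3: ['car', 'go', 'so'] (min_width=9, slack=4)
Line 4: ['large', 'walk'] (min_width=10, slack=3)
Line 5: ['brown', 'are'] (min_width=9, slack=4)
Line 6: ['have', 'salty'] (min_width=10, slack=3)
Line 7: ['version', 'time'] (min_width=12, slack=1)
Line 8: ['chemistry'] (min_width=9, slack=4)
Line 9: ['gentle', 'matrix'] (min_width=13, slack=0)
Line 10: ['page', 'we'] (min_width=7, slack=6)
Line 11: ['island'] (min_width=6, slack=7)
Total lines: 11

Answer: 11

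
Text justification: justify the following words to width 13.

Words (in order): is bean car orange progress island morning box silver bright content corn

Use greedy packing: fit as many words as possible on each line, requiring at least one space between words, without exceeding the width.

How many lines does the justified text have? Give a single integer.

Line 1: ['is', 'bean', 'car'] (min_width=11, slack=2)
Line 2: ['orange'] (min_width=6, slack=7)
Line 3: ['progress'] (min_width=8, slack=5)
Line 4: ['island'] (min_width=6, slack=7)
Line 5: ['morning', 'box'] (min_width=11, slack=2)
Line 6: ['silver', 'bright'] (min_width=13, slack=0)
Line 7: ['content', 'corn'] (min_width=12, slack=1)
Total lines: 7

Answer: 7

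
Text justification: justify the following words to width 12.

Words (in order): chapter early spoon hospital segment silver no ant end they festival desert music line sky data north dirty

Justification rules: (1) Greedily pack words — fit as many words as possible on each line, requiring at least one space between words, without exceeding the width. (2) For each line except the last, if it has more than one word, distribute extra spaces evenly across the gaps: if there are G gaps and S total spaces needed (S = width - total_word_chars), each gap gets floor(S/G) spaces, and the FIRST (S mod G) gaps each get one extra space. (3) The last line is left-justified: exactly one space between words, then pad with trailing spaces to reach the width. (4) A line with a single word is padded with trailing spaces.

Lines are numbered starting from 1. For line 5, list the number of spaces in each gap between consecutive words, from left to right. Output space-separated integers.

Line 1: ['chapter'] (min_width=7, slack=5)
Line 2: ['early', 'spoon'] (min_width=11, slack=1)
Line 3: ['hospital'] (min_width=8, slack=4)
Line 4: ['segment'] (min_width=7, slack=5)
Line 5: ['silver', 'no'] (min_width=9, slack=3)
Line 6: ['ant', 'end', 'they'] (min_width=12, slack=0)
Line 7: ['festival'] (min_width=8, slack=4)
Line 8: ['desert', 'music'] (min_width=12, slack=0)
Line 9: ['line', 'sky'] (min_width=8, slack=4)
Line 10: ['data', 'north'] (min_width=10, slack=2)
Line 11: ['dirty'] (min_width=5, slack=7)

Answer: 4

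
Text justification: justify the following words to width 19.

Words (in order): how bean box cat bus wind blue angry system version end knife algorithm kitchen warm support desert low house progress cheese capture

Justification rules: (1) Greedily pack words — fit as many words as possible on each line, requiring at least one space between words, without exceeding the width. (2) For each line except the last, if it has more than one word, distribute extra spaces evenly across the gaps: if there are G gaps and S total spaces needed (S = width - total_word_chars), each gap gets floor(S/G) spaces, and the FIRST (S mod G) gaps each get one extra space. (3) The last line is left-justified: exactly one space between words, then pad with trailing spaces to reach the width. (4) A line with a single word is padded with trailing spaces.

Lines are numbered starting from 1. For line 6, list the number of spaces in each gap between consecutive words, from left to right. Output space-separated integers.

Line 1: ['how', 'bean', 'box', 'cat'] (min_width=16, slack=3)
Line 2: ['bus', 'wind', 'blue', 'angry'] (min_width=19, slack=0)
Line 3: ['system', 'version', 'end'] (min_width=18, slack=1)
Line 4: ['knife', 'algorithm'] (min_width=15, slack=4)
Line 5: ['kitchen', 'warm'] (min_width=12, slack=7)
Line 6: ['support', 'desert', 'low'] (min_width=18, slack=1)
Line 7: ['house', 'progress'] (min_width=14, slack=5)
Line 8: ['cheese', 'capture'] (min_width=14, slack=5)

Answer: 2 1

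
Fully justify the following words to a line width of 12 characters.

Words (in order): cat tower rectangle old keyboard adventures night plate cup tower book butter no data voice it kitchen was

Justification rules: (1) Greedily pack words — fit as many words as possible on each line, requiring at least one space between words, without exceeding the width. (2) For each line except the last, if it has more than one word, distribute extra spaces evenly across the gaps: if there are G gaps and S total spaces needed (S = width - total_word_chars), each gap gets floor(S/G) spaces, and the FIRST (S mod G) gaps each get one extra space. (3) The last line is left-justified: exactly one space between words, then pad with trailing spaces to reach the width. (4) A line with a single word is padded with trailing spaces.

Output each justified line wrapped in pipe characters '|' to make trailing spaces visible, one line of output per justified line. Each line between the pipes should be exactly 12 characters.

Line 1: ['cat', 'tower'] (min_width=9, slack=3)
Line 2: ['rectangle'] (min_width=9, slack=3)
Line 3: ['old', 'keyboard'] (min_width=12, slack=0)
Line 4: ['adventures'] (min_width=10, slack=2)
Line 5: ['night', 'plate'] (min_width=11, slack=1)
Line 6: ['cup', 'tower'] (min_width=9, slack=3)
Line 7: ['book', 'butter'] (min_width=11, slack=1)
Line 8: ['no', 'data'] (min_width=7, slack=5)
Line 9: ['voice', 'it'] (min_width=8, slack=4)
Line 10: ['kitchen', 'was'] (min_width=11, slack=1)

Answer: |cat    tower|
|rectangle   |
|old keyboard|
|adventures  |
|night  plate|
|cup    tower|
|book  butter|
|no      data|
|voice     it|
|kitchen was |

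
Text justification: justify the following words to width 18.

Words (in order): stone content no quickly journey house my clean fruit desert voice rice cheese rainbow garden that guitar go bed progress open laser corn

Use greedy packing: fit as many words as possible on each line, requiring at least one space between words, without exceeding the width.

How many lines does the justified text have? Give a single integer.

Answer: 9

Derivation:
Line 1: ['stone', 'content', 'no'] (min_width=16, slack=2)
Line 2: ['quickly', 'journey'] (min_width=15, slack=3)
Line 3: ['house', 'my', 'clean'] (min_width=14, slack=4)
Line 4: ['fruit', 'desert', 'voice'] (min_width=18, slack=0)
Line 5: ['rice', 'cheese'] (min_width=11, slack=7)
Line 6: ['rainbow', 'garden'] (min_width=14, slack=4)
Line 7: ['that', 'guitar', 'go', 'bed'] (min_width=18, slack=0)
Line 8: ['progress', 'open'] (min_width=13, slack=5)
Line 9: ['laser', 'corn'] (min_width=10, slack=8)
Total lines: 9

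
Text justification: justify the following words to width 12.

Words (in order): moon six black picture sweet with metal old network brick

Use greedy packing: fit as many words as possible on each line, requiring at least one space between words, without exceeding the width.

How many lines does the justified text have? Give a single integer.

Line 1: ['moon', 'six'] (min_width=8, slack=4)
Line 2: ['black'] (min_width=5, slack=7)
Line 3: ['picture'] (min_width=7, slack=5)
Line 4: ['sweet', 'with'] (min_width=10, slack=2)
Line 5: ['metal', 'old'] (min_width=9, slack=3)
Line 6: ['network'] (min_width=7, slack=5)
Line 7: ['brick'] (min_width=5, slack=7)
Total lines: 7

Answer: 7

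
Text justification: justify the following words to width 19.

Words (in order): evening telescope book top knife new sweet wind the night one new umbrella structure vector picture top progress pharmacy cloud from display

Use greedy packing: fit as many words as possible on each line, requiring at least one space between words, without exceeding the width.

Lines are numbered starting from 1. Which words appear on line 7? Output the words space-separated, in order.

Line 1: ['evening', 'telescope'] (min_width=17, slack=2)
Line 2: ['book', 'top', 'knife', 'new'] (min_width=18, slack=1)
Line 3: ['sweet', 'wind', 'the'] (min_width=14, slack=5)
Line 4: ['night', 'one', 'new'] (min_width=13, slack=6)
Line 5: ['umbrella', 'structure'] (min_width=18, slack=1)
Line 6: ['vector', 'picture', 'top'] (min_width=18, slack=1)
Line 7: ['progress', 'pharmacy'] (min_width=17, slack=2)
Line 8: ['cloud', 'from', 'display'] (min_width=18, slack=1)

Answer: progress pharmacy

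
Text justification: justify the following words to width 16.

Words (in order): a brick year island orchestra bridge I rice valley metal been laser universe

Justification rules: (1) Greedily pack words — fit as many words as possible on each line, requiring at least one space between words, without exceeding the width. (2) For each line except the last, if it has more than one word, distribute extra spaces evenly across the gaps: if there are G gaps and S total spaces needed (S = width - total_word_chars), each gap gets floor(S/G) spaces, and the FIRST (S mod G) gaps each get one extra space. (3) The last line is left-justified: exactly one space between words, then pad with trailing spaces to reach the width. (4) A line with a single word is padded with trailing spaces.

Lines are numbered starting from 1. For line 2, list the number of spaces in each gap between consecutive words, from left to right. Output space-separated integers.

Line 1: ['a', 'brick', 'year'] (min_width=12, slack=4)
Line 2: ['island', 'orchestra'] (min_width=16, slack=0)
Line 3: ['bridge', 'I', 'rice'] (min_width=13, slack=3)
Line 4: ['valley', 'metal'] (min_width=12, slack=4)
Line 5: ['been', 'laser'] (min_width=10, slack=6)
Line 6: ['universe'] (min_width=8, slack=8)

Answer: 1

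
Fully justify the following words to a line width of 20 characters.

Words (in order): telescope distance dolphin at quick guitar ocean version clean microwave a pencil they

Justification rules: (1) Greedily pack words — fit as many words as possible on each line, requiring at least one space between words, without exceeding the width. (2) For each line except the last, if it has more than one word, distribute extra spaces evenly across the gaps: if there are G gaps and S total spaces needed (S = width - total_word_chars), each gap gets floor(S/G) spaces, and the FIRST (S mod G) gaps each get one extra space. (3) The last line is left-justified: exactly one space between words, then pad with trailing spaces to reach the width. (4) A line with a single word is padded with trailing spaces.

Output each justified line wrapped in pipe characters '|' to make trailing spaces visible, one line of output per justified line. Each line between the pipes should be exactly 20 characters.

Line 1: ['telescope', 'distance'] (min_width=18, slack=2)
Line 2: ['dolphin', 'at', 'quick'] (min_width=16, slack=4)
Line 3: ['guitar', 'ocean', 'version'] (min_width=20, slack=0)
Line 4: ['clean', 'microwave', 'a'] (min_width=17, slack=3)
Line 5: ['pencil', 'they'] (min_width=11, slack=9)

Answer: |telescope   distance|
|dolphin   at   quick|
|guitar ocean version|
|clean   microwave  a|
|pencil they         |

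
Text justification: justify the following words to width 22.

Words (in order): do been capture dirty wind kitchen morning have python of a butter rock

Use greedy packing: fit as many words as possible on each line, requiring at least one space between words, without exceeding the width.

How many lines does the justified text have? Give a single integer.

Answer: 4

Derivation:
Line 1: ['do', 'been', 'capture', 'dirty'] (min_width=21, slack=1)
Line 2: ['wind', 'kitchen', 'morning'] (min_width=20, slack=2)
Line 3: ['have', 'python', 'of', 'a'] (min_width=16, slack=6)
Line 4: ['butter', 'rock'] (min_width=11, slack=11)
Total lines: 4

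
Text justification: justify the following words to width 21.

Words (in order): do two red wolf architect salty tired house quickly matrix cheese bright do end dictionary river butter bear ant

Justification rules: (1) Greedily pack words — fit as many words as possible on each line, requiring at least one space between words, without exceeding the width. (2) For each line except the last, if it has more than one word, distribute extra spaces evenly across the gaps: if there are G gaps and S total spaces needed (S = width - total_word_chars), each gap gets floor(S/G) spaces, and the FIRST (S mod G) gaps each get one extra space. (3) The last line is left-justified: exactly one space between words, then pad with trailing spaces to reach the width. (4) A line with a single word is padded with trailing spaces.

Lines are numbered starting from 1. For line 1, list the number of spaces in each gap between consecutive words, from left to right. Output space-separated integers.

Line 1: ['do', 'two', 'red', 'wolf'] (min_width=15, slack=6)
Line 2: ['architect', 'salty', 'tired'] (min_width=21, slack=0)
Line 3: ['house', 'quickly', 'matrix'] (min_width=20, slack=1)
Line 4: ['cheese', 'bright', 'do', 'end'] (min_width=20, slack=1)
Line 5: ['dictionary', 'river'] (min_width=16, slack=5)
Line 6: ['butter', 'bear', 'ant'] (min_width=15, slack=6)

Answer: 3 3 3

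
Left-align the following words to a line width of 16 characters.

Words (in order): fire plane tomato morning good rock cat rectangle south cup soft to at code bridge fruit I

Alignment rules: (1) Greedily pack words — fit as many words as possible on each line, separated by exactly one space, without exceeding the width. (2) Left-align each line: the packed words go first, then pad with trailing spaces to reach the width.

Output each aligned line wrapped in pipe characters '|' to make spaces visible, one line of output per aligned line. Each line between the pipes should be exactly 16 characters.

Answer: |fire plane      |
|tomato morning  |
|good rock cat   |
|rectangle south |
|cup soft to at  |
|code bridge     |
|fruit I         |

Derivation:
Line 1: ['fire', 'plane'] (min_width=10, slack=6)
Line 2: ['tomato', 'morning'] (min_width=14, slack=2)
Line 3: ['good', 'rock', 'cat'] (min_width=13, slack=3)
Line 4: ['rectangle', 'south'] (min_width=15, slack=1)
Line 5: ['cup', 'soft', 'to', 'at'] (min_width=14, slack=2)
Line 6: ['code', 'bridge'] (min_width=11, slack=5)
Line 7: ['fruit', 'I'] (min_width=7, slack=9)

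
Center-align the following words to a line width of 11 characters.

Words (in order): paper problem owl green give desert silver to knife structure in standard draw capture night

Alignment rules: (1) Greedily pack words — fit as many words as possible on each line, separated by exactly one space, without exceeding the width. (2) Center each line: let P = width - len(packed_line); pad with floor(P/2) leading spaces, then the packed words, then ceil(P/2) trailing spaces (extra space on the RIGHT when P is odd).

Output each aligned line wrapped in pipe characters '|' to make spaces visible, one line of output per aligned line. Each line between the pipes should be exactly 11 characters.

Line 1: ['paper'] (min_width=5, slack=6)
Line 2: ['problem', 'owl'] (min_width=11, slack=0)
Line 3: ['green', 'give'] (min_width=10, slack=1)
Line 4: ['desert'] (min_width=6, slack=5)
Line 5: ['silver', 'to'] (min_width=9, slack=2)
Line 6: ['knife'] (min_width=5, slack=6)
Line 7: ['structure'] (min_width=9, slack=2)
Line 8: ['in', 'standard'] (min_width=11, slack=0)
Line 9: ['draw'] (min_width=4, slack=7)
Line 10: ['capture'] (min_width=7, slack=4)
Line 11: ['night'] (min_width=5, slack=6)

Answer: |   paper   |
|problem owl|
|green give |
|  desert   |
| silver to |
|   knife   |
| structure |
|in standard|
|   draw    |
|  capture  |
|   night   |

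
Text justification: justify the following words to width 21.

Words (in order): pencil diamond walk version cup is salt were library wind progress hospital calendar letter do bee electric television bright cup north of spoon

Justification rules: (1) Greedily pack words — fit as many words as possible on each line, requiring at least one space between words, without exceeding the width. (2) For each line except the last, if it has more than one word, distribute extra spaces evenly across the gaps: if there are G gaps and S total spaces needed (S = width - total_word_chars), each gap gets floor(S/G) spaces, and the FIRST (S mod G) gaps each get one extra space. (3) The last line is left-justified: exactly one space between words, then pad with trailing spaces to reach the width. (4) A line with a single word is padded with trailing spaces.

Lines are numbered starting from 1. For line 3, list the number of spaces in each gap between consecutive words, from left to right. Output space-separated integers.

Answer: 3 3

Derivation:
Line 1: ['pencil', 'diamond', 'walk'] (min_width=19, slack=2)
Line 2: ['version', 'cup', 'is', 'salt'] (min_width=19, slack=2)
Line 3: ['were', 'library', 'wind'] (min_width=17, slack=4)
Line 4: ['progress', 'hospital'] (min_width=17, slack=4)
Line 5: ['calendar', 'letter', 'do'] (min_width=18, slack=3)
Line 6: ['bee', 'electric'] (min_width=12, slack=9)
Line 7: ['television', 'bright', 'cup'] (min_width=21, slack=0)
Line 8: ['north', 'of', 'spoon'] (min_width=14, slack=7)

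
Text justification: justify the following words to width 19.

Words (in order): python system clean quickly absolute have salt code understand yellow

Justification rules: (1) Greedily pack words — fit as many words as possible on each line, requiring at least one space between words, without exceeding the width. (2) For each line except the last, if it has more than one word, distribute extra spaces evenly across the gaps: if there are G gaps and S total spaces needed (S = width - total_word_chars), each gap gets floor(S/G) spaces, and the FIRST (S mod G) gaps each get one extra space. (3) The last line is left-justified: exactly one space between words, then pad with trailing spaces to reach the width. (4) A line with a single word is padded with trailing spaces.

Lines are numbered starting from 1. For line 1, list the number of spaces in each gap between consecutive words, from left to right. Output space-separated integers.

Line 1: ['python', 'system', 'clean'] (min_width=19, slack=0)
Line 2: ['quickly', 'absolute'] (min_width=16, slack=3)
Line 3: ['have', 'salt', 'code'] (min_width=14, slack=5)
Line 4: ['understand', 'yellow'] (min_width=17, slack=2)

Answer: 1 1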